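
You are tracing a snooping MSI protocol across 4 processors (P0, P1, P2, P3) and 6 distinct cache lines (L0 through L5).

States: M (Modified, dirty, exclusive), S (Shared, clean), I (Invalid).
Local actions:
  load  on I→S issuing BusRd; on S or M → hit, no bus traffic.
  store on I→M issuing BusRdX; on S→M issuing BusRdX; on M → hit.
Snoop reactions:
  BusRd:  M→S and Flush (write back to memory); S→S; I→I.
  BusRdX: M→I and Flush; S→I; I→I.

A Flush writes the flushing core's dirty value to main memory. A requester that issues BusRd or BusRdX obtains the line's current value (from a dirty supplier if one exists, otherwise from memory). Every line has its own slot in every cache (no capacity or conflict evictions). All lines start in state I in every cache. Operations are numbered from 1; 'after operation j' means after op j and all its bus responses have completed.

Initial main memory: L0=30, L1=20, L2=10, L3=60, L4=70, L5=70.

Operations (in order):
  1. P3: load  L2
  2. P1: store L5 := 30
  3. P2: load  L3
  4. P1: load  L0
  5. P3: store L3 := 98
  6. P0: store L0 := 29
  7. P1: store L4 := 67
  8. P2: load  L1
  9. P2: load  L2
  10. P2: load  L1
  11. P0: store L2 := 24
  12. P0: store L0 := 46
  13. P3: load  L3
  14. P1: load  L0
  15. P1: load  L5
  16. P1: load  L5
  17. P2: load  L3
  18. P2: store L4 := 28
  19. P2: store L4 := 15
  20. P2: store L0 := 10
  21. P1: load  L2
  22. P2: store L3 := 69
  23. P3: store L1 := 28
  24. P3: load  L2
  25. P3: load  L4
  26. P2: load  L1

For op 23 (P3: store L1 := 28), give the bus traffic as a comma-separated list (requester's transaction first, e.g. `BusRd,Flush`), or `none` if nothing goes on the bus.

bus = BusRdX

[1] P3: load  L2 | P0:I, P1:I, P2:I, P3:S(10) | bus: BusRd
[2] P1: store L5 := 30 | P0:I, P1:M(30), P2:I, P3:I | bus: BusRdX
[3] P2: load  L3 | P0:I, P1:I, P2:S(60), P3:I | bus: BusRd
[4] P1: load  L0 | P0:I, P1:S(30), P2:I, P3:I | bus: BusRd
[5] P3: store L3 := 98 | P0:I, P1:I, P2:I, P3:M(98) | bus: BusRdX
[6] P0: store L0 := 29 | P0:M(29), P1:I, P2:I, P3:I | bus: BusRdX
[7] P1: store L4 := 67 | P0:I, P1:M(67), P2:I, P3:I | bus: BusRdX
[8] P2: load  L1 | P0:I, P1:I, P2:S(20), P3:I | bus: BusRd
[9] P2: load  L2 | P0:I, P1:I, P2:S(10), P3:S(10) | bus: BusRd
[10] P2: load  L1 | P0:I, P1:I, P2:S(20), P3:I | bus: none
[11] P0: store L2 := 24 | P0:M(24), P1:I, P2:I, P3:I | bus: BusRdX
[12] P0: store L0 := 46 | P0:M(46), P1:I, P2:I, P3:I | bus: none
[13] P3: load  L3 | P0:I, P1:I, P2:I, P3:M(98) | bus: none
[14] P1: load  L0 | P0:S(46), P1:S(46), P2:I, P3:I | bus: BusRd,Flush
[15] P1: load  L5 | P0:I, P1:M(30), P2:I, P3:I | bus: none
[16] P1: load  L5 | P0:I, P1:M(30), P2:I, P3:I | bus: none
[17] P2: load  L3 | P0:I, P1:I, P2:S(98), P3:S(98) | bus: BusRd,Flush
[18] P2: store L4 := 28 | P0:I, P1:I, P2:M(28), P3:I | bus: BusRdX,Flush
[19] P2: store L4 := 15 | P0:I, P1:I, P2:M(15), P3:I | bus: none
[20] P2: store L0 := 10 | P0:I, P1:I, P2:M(10), P3:I | bus: BusRdX
[21] P1: load  L2 | P0:S(24), P1:S(24), P2:I, P3:I | bus: BusRd,Flush
[22] P2: store L3 := 69 | P0:I, P1:I, P2:M(69), P3:I | bus: BusRdX
[23] P3: store L1 := 28 | P0:I, P1:I, P2:I, P3:M(28) | bus: BusRdX
[24] P3: load  L2 | P0:S(24), P1:S(24), P2:I, P3:S(24) | bus: BusRd
[25] P3: load  L4 | P0:I, P1:I, P2:S(15), P3:S(15) | bus: BusRd,Flush
[26] P2: load  L1 | P0:I, P1:I, P2:S(28), P3:S(28) | bus: BusRd,Flush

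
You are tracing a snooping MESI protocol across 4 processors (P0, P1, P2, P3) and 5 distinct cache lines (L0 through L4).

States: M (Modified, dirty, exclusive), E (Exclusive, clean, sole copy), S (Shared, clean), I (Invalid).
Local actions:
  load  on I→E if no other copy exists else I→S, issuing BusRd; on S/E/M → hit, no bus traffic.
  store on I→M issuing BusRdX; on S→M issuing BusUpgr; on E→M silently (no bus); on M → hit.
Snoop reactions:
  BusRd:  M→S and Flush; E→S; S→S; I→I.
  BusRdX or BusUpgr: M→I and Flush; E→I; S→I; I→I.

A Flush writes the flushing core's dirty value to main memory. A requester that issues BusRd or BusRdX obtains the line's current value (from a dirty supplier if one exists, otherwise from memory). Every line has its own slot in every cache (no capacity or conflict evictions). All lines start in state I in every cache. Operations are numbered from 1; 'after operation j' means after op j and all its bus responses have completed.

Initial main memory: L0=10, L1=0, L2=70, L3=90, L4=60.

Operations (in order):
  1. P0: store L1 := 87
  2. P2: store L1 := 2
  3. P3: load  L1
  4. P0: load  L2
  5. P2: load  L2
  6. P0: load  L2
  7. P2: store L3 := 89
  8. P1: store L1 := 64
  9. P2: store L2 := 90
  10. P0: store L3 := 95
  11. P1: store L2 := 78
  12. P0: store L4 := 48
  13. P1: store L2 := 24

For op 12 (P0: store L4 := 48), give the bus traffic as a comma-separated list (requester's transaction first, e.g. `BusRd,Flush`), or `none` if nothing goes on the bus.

bus = BusRdX

1. P0: store L1 := 87  bus=[BusRdX]  L1: P0=M P1=I P2=I P3=I  mem[L1]=0
2. P2: store L1 := 2  bus=[BusRdX,Flush]  L1: P0=I P1=I P2=M P3=I  mem[L1]=87
3. P3: load  L1  bus=[BusRd,Flush]  L1: P0=I P1=I P2=S P3=S  mem[L1]=2
4. P0: load  L2  bus=[BusRd]  L2: P0=E P1=I P2=I P3=I  mem[L2]=70
5. P2: load  L2  bus=[BusRd]  L2: P0=S P1=I P2=S P3=I  mem[L2]=70
6. P0: load  L2  bus=[-]  L2: P0=S P1=I P2=S P3=I  mem[L2]=70
7. P2: store L3 := 89  bus=[BusRdX]  L3: P0=I P1=I P2=M P3=I  mem[L3]=90
8. P1: store L1 := 64  bus=[BusRdX]  L1: P0=I P1=M P2=I P3=I  mem[L1]=2
9. P2: store L2 := 90  bus=[BusUpgr]  L2: P0=I P1=I P2=M P3=I  mem[L2]=70
10. P0: store L3 := 95  bus=[BusRdX,Flush]  L3: P0=M P1=I P2=I P3=I  mem[L3]=89
11. P1: store L2 := 78  bus=[BusRdX,Flush]  L2: P0=I P1=M P2=I P3=I  mem[L2]=90
12. P0: store L4 := 48  bus=[BusRdX]  L4: P0=M P1=I P2=I P3=I  mem[L4]=60
13. P1: store L2 := 24  bus=[-]  L2: P0=I P1=M P2=I P3=I  mem[L2]=90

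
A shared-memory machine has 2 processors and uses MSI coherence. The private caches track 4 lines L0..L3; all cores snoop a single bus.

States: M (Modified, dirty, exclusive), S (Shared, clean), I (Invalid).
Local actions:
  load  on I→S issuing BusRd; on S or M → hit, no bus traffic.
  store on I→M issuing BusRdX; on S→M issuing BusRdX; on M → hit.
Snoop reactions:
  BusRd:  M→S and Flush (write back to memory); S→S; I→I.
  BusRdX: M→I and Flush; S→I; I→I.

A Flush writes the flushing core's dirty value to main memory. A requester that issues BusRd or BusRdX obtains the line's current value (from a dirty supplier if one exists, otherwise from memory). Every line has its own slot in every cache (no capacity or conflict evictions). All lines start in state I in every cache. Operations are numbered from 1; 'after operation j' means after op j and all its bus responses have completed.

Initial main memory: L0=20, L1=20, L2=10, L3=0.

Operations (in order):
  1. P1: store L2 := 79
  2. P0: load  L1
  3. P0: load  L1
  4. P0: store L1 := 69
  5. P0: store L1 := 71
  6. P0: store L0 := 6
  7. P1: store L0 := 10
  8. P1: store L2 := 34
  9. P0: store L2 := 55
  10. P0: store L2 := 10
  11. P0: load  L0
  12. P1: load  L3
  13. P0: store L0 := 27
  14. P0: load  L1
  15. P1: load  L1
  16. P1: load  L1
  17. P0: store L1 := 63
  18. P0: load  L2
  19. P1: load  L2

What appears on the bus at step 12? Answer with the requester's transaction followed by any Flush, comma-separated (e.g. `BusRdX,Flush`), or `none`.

[1] P1: store L2 := 79 | P0:I, P1:M(79) | bus: BusRdX
[2] P0: load  L1 | P0:S(20), P1:I | bus: BusRd
[3] P0: load  L1 | P0:S(20), P1:I | bus: none
[4] P0: store L1 := 69 | P0:M(69), P1:I | bus: BusRdX
[5] P0: store L1 := 71 | P0:M(71), P1:I | bus: none
[6] P0: store L0 := 6 | P0:M(6), P1:I | bus: BusRdX
[7] P1: store L0 := 10 | P0:I, P1:M(10) | bus: BusRdX,Flush
[8] P1: store L2 := 34 | P0:I, P1:M(34) | bus: none
[9] P0: store L2 := 55 | P0:M(55), P1:I | bus: BusRdX,Flush
[10] P0: store L2 := 10 | P0:M(10), P1:I | bus: none
[11] P0: load  L0 | P0:S(10), P1:S(10) | bus: BusRd,Flush
[12] P1: load  L3 | P0:I, P1:S(0) | bus: BusRd
[13] P0: store L0 := 27 | P0:M(27), P1:I | bus: BusRdX
[14] P0: load  L1 | P0:M(71), P1:I | bus: none
[15] P1: load  L1 | P0:S(71), P1:S(71) | bus: BusRd,Flush
[16] P1: load  L1 | P0:S(71), P1:S(71) | bus: none
[17] P0: store L1 := 63 | P0:M(63), P1:I | bus: BusRdX
[18] P0: load  L2 | P0:M(10), P1:I | bus: none
[19] P1: load  L2 | P0:S(10), P1:S(10) | bus: BusRd,Flush

bus = BusRd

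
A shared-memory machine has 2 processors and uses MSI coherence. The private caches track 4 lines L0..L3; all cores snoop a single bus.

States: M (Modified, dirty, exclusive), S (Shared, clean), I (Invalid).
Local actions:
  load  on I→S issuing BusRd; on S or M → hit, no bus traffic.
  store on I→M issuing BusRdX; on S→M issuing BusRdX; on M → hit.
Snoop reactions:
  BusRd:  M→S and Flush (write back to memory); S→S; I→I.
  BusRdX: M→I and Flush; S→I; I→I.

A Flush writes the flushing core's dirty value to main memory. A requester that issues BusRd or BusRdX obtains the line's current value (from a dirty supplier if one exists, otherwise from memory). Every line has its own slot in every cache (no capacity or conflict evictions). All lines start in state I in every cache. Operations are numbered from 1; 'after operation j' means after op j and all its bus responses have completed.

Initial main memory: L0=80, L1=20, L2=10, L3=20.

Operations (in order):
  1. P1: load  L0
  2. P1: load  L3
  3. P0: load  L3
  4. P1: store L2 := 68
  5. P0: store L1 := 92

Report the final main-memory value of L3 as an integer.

  op1 P1: load  L0 → I/S on L0; bus BusRd; mem=80
  op2 P1: load  L3 → I/S on L3; bus BusRd; mem=20
  op3 P0: load  L3 → S/S on L3; bus BusRd; mem=20
  op4 P1: store L2 := 68 → I/M on L2; bus BusRdX; mem=10
  op5 P0: store L1 := 92 → M/I on L1; bus BusRdX; mem=20

memory[L3] = 20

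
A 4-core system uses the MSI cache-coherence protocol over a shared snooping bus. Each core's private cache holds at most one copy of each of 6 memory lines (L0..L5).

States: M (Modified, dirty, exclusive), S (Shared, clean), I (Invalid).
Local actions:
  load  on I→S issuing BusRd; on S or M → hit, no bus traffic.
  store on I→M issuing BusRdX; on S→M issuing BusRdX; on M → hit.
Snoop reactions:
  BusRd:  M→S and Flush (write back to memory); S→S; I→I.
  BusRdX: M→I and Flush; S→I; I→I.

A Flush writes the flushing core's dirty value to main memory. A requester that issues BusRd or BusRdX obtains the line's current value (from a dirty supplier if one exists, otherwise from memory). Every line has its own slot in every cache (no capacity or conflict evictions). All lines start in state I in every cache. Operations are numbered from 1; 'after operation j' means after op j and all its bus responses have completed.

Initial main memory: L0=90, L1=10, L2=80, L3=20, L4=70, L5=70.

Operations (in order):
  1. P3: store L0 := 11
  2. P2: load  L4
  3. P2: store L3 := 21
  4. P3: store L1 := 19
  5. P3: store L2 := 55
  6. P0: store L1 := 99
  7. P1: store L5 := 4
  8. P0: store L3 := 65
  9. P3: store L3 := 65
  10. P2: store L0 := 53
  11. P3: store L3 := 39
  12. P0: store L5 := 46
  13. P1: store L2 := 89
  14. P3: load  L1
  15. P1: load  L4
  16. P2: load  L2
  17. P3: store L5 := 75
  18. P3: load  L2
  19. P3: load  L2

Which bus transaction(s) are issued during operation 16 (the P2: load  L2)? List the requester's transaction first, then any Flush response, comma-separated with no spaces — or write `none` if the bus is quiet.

bus = BusRd,Flush

  op1 P3: store L0 := 11 → I/I/I/M on L0; bus BusRdX; mem=90
  op2 P2: load  L4 → I/I/S/I on L4; bus BusRd; mem=70
  op3 P2: store L3 := 21 → I/I/M/I on L3; bus BusRdX; mem=20
  op4 P3: store L1 := 19 → I/I/I/M on L1; bus BusRdX; mem=10
  op5 P3: store L2 := 55 → I/I/I/M on L2; bus BusRdX; mem=80
  op6 P0: store L1 := 99 → M/I/I/I on L1; bus BusRdX Flush; mem=19
  op7 P1: store L5 := 4 → I/M/I/I on L5; bus BusRdX; mem=70
  op8 P0: store L3 := 65 → M/I/I/I on L3; bus BusRdX Flush; mem=21
  op9 P3: store L3 := 65 → I/I/I/M on L3; bus BusRdX Flush; mem=65
  op10 P2: store L0 := 53 → I/I/M/I on L0; bus BusRdX Flush; mem=11
  op11 P3: store L3 := 39 → I/I/I/M on L3; bus (none); mem=65
  op12 P0: store L5 := 46 → M/I/I/I on L5; bus BusRdX Flush; mem=4
  op13 P1: store L2 := 89 → I/M/I/I on L2; bus BusRdX Flush; mem=55
  op14 P3: load  L1 → S/I/I/S on L1; bus BusRd Flush; mem=99
  op15 P1: load  L4 → I/S/S/I on L4; bus BusRd; mem=70
  op16 P2: load  L2 → I/S/S/I on L2; bus BusRd Flush; mem=89
  op17 P3: store L5 := 75 → I/I/I/M on L5; bus BusRdX Flush; mem=46
  op18 P3: load  L2 → I/S/S/S on L2; bus BusRd; mem=89
  op19 P3: load  L2 → I/S/S/S on L2; bus (none); mem=89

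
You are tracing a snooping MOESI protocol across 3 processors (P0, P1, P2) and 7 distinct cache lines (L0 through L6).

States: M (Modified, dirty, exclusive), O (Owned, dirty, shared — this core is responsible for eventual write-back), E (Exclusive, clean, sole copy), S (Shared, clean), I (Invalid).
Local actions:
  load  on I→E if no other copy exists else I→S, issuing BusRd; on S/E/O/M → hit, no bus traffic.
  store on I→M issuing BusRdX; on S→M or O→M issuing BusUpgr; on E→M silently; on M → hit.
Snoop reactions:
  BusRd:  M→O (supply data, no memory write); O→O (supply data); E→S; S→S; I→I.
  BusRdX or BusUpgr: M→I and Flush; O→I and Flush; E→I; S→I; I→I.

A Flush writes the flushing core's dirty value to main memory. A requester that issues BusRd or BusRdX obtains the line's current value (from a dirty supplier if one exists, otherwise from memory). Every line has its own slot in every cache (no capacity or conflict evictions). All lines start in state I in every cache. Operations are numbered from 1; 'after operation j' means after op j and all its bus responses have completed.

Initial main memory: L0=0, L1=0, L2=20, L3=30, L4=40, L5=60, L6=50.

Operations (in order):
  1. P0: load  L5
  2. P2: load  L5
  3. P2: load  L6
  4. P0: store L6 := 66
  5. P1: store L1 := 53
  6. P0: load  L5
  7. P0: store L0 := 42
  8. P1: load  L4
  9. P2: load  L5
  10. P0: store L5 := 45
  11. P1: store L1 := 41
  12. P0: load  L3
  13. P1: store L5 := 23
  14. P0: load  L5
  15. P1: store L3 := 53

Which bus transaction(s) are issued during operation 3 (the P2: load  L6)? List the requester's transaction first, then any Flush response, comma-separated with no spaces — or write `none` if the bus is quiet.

1. P0: load  L5  bus=[BusRd]  L5: P0=E P1=I P2=I  mem[L5]=60
2. P2: load  L5  bus=[BusRd]  L5: P0=S P1=I P2=S  mem[L5]=60
3. P2: load  L6  bus=[BusRd]  L6: P0=I P1=I P2=E  mem[L6]=50
4. P0: store L6 := 66  bus=[BusRdX]  L6: P0=M P1=I P2=I  mem[L6]=50
5. P1: store L1 := 53  bus=[BusRdX]  L1: P0=I P1=M P2=I  mem[L1]=0
6. P0: load  L5  bus=[-]  L5: P0=S P1=I P2=S  mem[L5]=60
7. P0: store L0 := 42  bus=[BusRdX]  L0: P0=M P1=I P2=I  mem[L0]=0
8. P1: load  L4  bus=[BusRd]  L4: P0=I P1=E P2=I  mem[L4]=40
9. P2: load  L5  bus=[-]  L5: P0=S P1=I P2=S  mem[L5]=60
10. P0: store L5 := 45  bus=[BusUpgr]  L5: P0=M P1=I P2=I  mem[L5]=60
11. P1: store L1 := 41  bus=[-]  L1: P0=I P1=M P2=I  mem[L1]=0
12. P0: load  L3  bus=[BusRd]  L3: P0=E P1=I P2=I  mem[L3]=30
13. P1: store L5 := 23  bus=[BusRdX,Flush]  L5: P0=I P1=M P2=I  mem[L5]=45
14. P0: load  L5  bus=[BusRd]  L5: P0=S P1=O P2=I  mem[L5]=45
15. P1: store L3 := 53  bus=[BusRdX]  L3: P0=I P1=M P2=I  mem[L3]=30

bus = BusRd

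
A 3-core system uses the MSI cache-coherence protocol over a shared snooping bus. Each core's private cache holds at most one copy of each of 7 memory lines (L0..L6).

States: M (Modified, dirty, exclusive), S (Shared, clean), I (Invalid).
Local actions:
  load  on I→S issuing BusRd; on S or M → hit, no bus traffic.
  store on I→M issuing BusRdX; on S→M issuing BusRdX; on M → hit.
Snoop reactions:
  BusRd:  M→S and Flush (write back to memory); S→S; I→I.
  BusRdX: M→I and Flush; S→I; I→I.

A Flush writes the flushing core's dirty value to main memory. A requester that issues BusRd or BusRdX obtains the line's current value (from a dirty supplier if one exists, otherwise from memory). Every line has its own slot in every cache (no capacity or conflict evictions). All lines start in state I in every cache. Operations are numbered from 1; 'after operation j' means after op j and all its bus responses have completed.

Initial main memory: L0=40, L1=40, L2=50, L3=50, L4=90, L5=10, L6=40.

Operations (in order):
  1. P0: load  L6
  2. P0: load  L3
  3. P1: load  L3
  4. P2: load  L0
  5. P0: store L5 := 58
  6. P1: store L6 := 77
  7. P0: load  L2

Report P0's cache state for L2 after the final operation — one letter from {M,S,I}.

state = S

  op1 P0: load  L6 → S/I/I on L6; bus BusRd; mem=40
  op2 P0: load  L3 → S/I/I on L3; bus BusRd; mem=50
  op3 P1: load  L3 → S/S/I on L3; bus BusRd; mem=50
  op4 P2: load  L0 → I/I/S on L0; bus BusRd; mem=40
  op5 P0: store L5 := 58 → M/I/I on L5; bus BusRdX; mem=10
  op6 P1: store L6 := 77 → I/M/I on L6; bus BusRdX; mem=40
  op7 P0: load  L2 → S/I/I on L2; bus BusRd; mem=50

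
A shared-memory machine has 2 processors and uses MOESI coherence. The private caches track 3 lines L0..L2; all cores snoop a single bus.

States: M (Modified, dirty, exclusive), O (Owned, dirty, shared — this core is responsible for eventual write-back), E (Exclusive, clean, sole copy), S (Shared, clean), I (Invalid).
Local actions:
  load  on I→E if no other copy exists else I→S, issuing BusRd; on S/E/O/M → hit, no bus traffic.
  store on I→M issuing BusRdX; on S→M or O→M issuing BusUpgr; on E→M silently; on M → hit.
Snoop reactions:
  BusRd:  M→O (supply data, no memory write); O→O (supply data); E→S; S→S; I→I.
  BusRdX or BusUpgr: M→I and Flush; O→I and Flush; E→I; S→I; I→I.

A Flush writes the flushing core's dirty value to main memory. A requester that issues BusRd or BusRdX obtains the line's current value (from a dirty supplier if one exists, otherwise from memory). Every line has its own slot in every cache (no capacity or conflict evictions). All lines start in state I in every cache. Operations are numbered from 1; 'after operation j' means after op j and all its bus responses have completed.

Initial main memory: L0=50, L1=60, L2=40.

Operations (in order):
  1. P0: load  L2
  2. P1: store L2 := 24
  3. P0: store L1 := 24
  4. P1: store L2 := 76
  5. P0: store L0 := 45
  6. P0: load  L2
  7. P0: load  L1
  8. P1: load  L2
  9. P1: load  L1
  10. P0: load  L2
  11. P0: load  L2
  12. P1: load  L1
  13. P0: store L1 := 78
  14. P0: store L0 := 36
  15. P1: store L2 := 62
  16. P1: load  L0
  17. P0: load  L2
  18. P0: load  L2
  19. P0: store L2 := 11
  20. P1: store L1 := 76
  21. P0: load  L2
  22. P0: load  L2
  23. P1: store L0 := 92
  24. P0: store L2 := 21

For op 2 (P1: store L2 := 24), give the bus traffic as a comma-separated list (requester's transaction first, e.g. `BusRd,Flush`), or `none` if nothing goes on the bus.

step 1: P0: load  L2  ⟶  EI  (L2)  txn=BusRd  M[L2]=40
step 2: P1: store L2 := 24  ⟶  IM  (L2)  txn=BusRdX  M[L2]=40
step 3: P0: store L1 := 24  ⟶  MI  (L1)  txn=BusRdX  M[L1]=60
step 4: P1: store L2 := 76  ⟶  IM  (L2)  txn=∅  M[L2]=40
step 5: P0: store L0 := 45  ⟶  MI  (L0)  txn=BusRdX  M[L0]=50
step 6: P0: load  L2  ⟶  SO  (L2)  txn=BusRd  M[L2]=40
step 7: P0: load  L1  ⟶  MI  (L1)  txn=∅  M[L1]=60
step 8: P1: load  L2  ⟶  SO  (L2)  txn=∅  M[L2]=40
step 9: P1: load  L1  ⟶  OS  (L1)  txn=BusRd  M[L1]=60
step 10: P0: load  L2  ⟶  SO  (L2)  txn=∅  M[L2]=40
step 11: P0: load  L2  ⟶  SO  (L2)  txn=∅  M[L2]=40
step 12: P1: load  L1  ⟶  OS  (L1)  txn=∅  M[L1]=60
step 13: P0: store L1 := 78  ⟶  MI  (L1)  txn=BusUpgr  M[L1]=60
step 14: P0: store L0 := 36  ⟶  MI  (L0)  txn=∅  M[L0]=50
step 15: P1: store L2 := 62  ⟶  IM  (L2)  txn=BusUpgr  M[L2]=40
step 16: P1: load  L0  ⟶  OS  (L0)  txn=BusRd  M[L0]=50
step 17: P0: load  L2  ⟶  SO  (L2)  txn=BusRd  M[L2]=40
step 18: P0: load  L2  ⟶  SO  (L2)  txn=∅  M[L2]=40
step 19: P0: store L2 := 11  ⟶  MI  (L2)  txn=BusUpgr+Flush  M[L2]=62
step 20: P1: store L1 := 76  ⟶  IM  (L1)  txn=BusRdX+Flush  M[L1]=78
step 21: P0: load  L2  ⟶  MI  (L2)  txn=∅  M[L2]=62
step 22: P0: load  L2  ⟶  MI  (L2)  txn=∅  M[L2]=62
step 23: P1: store L0 := 92  ⟶  IM  (L0)  txn=BusUpgr+Flush  M[L0]=36
step 24: P0: store L2 := 21  ⟶  MI  (L2)  txn=∅  M[L2]=62

bus = BusRdX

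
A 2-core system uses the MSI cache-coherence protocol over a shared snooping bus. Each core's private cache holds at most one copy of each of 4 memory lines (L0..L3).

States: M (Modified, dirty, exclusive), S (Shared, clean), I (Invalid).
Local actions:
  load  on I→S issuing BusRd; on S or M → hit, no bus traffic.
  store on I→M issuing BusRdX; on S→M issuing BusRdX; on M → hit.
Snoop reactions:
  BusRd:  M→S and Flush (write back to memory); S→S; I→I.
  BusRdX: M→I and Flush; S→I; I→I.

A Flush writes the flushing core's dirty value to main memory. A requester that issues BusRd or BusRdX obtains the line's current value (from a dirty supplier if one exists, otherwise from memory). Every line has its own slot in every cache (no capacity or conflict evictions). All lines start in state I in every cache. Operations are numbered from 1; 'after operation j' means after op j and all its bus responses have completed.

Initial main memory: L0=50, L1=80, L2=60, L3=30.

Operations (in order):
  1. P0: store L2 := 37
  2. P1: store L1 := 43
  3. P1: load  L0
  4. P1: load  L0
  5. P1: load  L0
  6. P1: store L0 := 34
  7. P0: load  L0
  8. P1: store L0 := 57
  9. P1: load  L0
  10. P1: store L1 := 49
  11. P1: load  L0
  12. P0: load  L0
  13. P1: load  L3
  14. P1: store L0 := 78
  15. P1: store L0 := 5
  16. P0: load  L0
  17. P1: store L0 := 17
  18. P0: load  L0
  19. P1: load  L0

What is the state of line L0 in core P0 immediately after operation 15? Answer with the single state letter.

state = I

  op1 P0: store L2 := 37 → M/I on L2; bus BusRdX; mem=60
  op2 P1: store L1 := 43 → I/M on L1; bus BusRdX; mem=80
  op3 P1: load  L0 → I/S on L0; bus BusRd; mem=50
  op4 P1: load  L0 → I/S on L0; bus (none); mem=50
  op5 P1: load  L0 → I/S on L0; bus (none); mem=50
  op6 P1: store L0 := 34 → I/M on L0; bus BusRdX; mem=50
  op7 P0: load  L0 → S/S on L0; bus BusRd Flush; mem=34
  op8 P1: store L0 := 57 → I/M on L0; bus BusRdX; mem=34
  op9 P1: load  L0 → I/M on L0; bus (none); mem=34
  op10 P1: store L1 := 49 → I/M on L1; bus (none); mem=80
  op11 P1: load  L0 → I/M on L0; bus (none); mem=34
  op12 P0: load  L0 → S/S on L0; bus BusRd Flush; mem=57
  op13 P1: load  L3 → I/S on L3; bus BusRd; mem=30
  op14 P1: store L0 := 78 → I/M on L0; bus BusRdX; mem=57
  op15 P1: store L0 := 5 → I/M on L0; bus (none); mem=57
  op16 P0: load  L0 → S/S on L0; bus BusRd Flush; mem=5
  op17 P1: store L0 := 17 → I/M on L0; bus BusRdX; mem=5
  op18 P0: load  L0 → S/S on L0; bus BusRd Flush; mem=17
  op19 P1: load  L0 → S/S on L0; bus (none); mem=17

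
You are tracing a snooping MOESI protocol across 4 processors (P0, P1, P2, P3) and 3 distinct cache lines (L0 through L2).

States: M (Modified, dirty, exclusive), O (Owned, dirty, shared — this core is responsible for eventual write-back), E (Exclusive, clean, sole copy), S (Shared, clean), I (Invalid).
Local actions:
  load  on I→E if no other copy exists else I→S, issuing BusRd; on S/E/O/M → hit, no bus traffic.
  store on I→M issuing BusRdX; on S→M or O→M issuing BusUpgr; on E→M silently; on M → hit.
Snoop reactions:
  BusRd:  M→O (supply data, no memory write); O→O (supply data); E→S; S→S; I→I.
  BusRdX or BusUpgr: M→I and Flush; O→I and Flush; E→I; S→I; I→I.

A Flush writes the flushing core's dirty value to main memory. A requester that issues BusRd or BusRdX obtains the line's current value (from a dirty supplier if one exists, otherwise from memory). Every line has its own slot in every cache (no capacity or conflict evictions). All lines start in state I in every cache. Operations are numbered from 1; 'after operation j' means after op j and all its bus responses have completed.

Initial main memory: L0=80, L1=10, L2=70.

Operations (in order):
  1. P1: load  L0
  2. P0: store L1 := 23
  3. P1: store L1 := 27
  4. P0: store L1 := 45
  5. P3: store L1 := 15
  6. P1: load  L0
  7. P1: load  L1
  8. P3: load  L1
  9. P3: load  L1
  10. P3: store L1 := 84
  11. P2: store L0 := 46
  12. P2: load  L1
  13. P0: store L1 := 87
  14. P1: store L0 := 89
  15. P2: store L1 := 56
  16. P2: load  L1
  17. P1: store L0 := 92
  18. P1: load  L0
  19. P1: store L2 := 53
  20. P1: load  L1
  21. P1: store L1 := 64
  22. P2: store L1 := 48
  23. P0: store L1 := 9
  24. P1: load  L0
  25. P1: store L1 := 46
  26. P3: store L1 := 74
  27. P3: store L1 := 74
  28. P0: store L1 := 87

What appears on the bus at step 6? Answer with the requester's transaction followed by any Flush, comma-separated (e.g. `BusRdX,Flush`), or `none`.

bus = none

step 1: P1: load  L0  ⟶  IEII  (L0)  txn=BusRd  M[L0]=80
step 2: P0: store L1 := 23  ⟶  MIII  (L1)  txn=BusRdX  M[L1]=10
step 3: P1: store L1 := 27  ⟶  IMII  (L1)  txn=BusRdX+Flush  M[L1]=23
step 4: P0: store L1 := 45  ⟶  MIII  (L1)  txn=BusRdX+Flush  M[L1]=27
step 5: P3: store L1 := 15  ⟶  IIIM  (L1)  txn=BusRdX+Flush  M[L1]=45
step 6: P1: load  L0  ⟶  IEII  (L0)  txn=∅  M[L0]=80
step 7: P1: load  L1  ⟶  ISIO  (L1)  txn=BusRd  M[L1]=45
step 8: P3: load  L1  ⟶  ISIO  (L1)  txn=∅  M[L1]=45
step 9: P3: load  L1  ⟶  ISIO  (L1)  txn=∅  M[L1]=45
step 10: P3: store L1 := 84  ⟶  IIIM  (L1)  txn=BusUpgr  M[L1]=45
step 11: P2: store L0 := 46  ⟶  IIMI  (L0)  txn=BusRdX  M[L0]=80
step 12: P2: load  L1  ⟶  IISO  (L1)  txn=BusRd  M[L1]=45
step 13: P0: store L1 := 87  ⟶  MIII  (L1)  txn=BusRdX+Flush  M[L1]=84
step 14: P1: store L0 := 89  ⟶  IMII  (L0)  txn=BusRdX+Flush  M[L0]=46
step 15: P2: store L1 := 56  ⟶  IIMI  (L1)  txn=BusRdX+Flush  M[L1]=87
step 16: P2: load  L1  ⟶  IIMI  (L1)  txn=∅  M[L1]=87
step 17: P1: store L0 := 92  ⟶  IMII  (L0)  txn=∅  M[L0]=46
step 18: P1: load  L0  ⟶  IMII  (L0)  txn=∅  M[L0]=46
step 19: P1: store L2 := 53  ⟶  IMII  (L2)  txn=BusRdX  M[L2]=70
step 20: P1: load  L1  ⟶  ISOI  (L1)  txn=BusRd  M[L1]=87
step 21: P1: store L1 := 64  ⟶  IMII  (L1)  txn=BusUpgr+Flush  M[L1]=56
step 22: P2: store L1 := 48  ⟶  IIMI  (L1)  txn=BusRdX+Flush  M[L1]=64
step 23: P0: store L1 := 9  ⟶  MIII  (L1)  txn=BusRdX+Flush  M[L1]=48
step 24: P1: load  L0  ⟶  IMII  (L0)  txn=∅  M[L0]=46
step 25: P1: store L1 := 46  ⟶  IMII  (L1)  txn=BusRdX+Flush  M[L1]=9
step 26: P3: store L1 := 74  ⟶  IIIM  (L1)  txn=BusRdX+Flush  M[L1]=46
step 27: P3: store L1 := 74  ⟶  IIIM  (L1)  txn=∅  M[L1]=46
step 28: P0: store L1 := 87  ⟶  MIII  (L1)  txn=BusRdX+Flush  M[L1]=74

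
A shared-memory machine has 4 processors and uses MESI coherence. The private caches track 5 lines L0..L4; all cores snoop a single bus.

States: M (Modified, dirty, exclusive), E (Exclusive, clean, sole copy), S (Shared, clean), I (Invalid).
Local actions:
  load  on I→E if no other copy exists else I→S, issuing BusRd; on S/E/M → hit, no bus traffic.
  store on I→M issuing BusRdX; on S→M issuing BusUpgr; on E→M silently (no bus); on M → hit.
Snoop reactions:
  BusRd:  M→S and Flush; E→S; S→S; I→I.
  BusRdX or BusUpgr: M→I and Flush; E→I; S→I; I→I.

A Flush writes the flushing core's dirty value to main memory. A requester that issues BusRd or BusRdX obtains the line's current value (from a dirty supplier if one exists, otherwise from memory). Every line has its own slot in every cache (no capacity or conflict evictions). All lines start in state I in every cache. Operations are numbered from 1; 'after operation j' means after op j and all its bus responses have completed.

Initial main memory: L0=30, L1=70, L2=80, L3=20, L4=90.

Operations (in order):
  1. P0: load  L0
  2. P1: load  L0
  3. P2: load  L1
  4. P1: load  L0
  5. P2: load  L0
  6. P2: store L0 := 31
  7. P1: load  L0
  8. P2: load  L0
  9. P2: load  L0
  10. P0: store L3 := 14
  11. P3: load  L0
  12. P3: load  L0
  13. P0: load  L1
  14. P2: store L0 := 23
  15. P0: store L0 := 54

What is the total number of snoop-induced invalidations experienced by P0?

invalidations = 1

[1] P0: load  L0 | P0:E(30), P1:I, P2:I, P3:I | bus: BusRd
[2] P1: load  L0 | P0:S(30), P1:S(30), P2:I, P3:I | bus: BusRd
[3] P2: load  L1 | P0:I, P1:I, P2:E(70), P3:I | bus: BusRd
[4] P1: load  L0 | P0:S(30), P1:S(30), P2:I, P3:I | bus: none
[5] P2: load  L0 | P0:S(30), P1:S(30), P2:S(30), P3:I | bus: BusRd
[6] P2: store L0 := 31 | P0:I, P1:I, P2:M(31), P3:I | bus: BusUpgr
[7] P1: load  L0 | P0:I, P1:S(31), P2:S(31), P3:I | bus: BusRd,Flush
[8] P2: load  L0 | P0:I, P1:S(31), P2:S(31), P3:I | bus: none
[9] P2: load  L0 | P0:I, P1:S(31), P2:S(31), P3:I | bus: none
[10] P0: store L3 := 14 | P0:M(14), P1:I, P2:I, P3:I | bus: BusRdX
[11] P3: load  L0 | P0:I, P1:S(31), P2:S(31), P3:S(31) | bus: BusRd
[12] P3: load  L0 | P0:I, P1:S(31), P2:S(31), P3:S(31) | bus: none
[13] P0: load  L1 | P0:S(70), P1:I, P2:S(70), P3:I | bus: BusRd
[14] P2: store L0 := 23 | P0:I, P1:I, P2:M(23), P3:I | bus: BusUpgr
[15] P0: store L0 := 54 | P0:M(54), P1:I, P2:I, P3:I | bus: BusRdX,Flush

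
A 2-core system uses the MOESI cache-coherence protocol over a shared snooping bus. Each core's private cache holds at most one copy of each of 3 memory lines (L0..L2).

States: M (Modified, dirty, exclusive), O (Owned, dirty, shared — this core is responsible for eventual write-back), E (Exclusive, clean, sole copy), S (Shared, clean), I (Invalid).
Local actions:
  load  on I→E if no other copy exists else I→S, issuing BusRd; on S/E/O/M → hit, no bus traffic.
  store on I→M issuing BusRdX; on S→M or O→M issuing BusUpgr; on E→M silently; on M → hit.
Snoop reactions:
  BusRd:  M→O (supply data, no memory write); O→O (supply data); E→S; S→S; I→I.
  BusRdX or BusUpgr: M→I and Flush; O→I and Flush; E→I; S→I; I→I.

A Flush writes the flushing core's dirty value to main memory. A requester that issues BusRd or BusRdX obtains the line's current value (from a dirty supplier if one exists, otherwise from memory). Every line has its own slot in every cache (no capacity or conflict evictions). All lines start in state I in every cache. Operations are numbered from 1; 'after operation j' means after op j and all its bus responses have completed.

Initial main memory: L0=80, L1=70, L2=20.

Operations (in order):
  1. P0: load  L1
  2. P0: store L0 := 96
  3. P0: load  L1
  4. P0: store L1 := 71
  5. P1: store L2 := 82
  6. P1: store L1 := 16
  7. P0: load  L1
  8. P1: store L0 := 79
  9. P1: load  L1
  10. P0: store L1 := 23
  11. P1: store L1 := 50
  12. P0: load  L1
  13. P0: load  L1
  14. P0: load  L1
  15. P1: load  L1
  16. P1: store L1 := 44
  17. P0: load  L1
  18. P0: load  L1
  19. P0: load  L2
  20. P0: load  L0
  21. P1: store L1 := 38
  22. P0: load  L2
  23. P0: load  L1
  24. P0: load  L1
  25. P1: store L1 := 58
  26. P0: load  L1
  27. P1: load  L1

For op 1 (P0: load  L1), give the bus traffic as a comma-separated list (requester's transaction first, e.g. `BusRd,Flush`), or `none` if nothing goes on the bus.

1. P0: load  L1  bus=[BusRd]  L1: P0=E P1=I  mem[L1]=70
2. P0: store L0 := 96  bus=[BusRdX]  L0: P0=M P1=I  mem[L0]=80
3. P0: load  L1  bus=[-]  L1: P0=E P1=I  mem[L1]=70
4. P0: store L1 := 71  bus=[-]  L1: P0=M P1=I  mem[L1]=70
5. P1: store L2 := 82  bus=[BusRdX]  L2: P0=I P1=M  mem[L2]=20
6. P1: store L1 := 16  bus=[BusRdX,Flush]  L1: P0=I P1=M  mem[L1]=71
7. P0: load  L1  bus=[BusRd]  L1: P0=S P1=O  mem[L1]=71
8. P1: store L0 := 79  bus=[BusRdX,Flush]  L0: P0=I P1=M  mem[L0]=96
9. P1: load  L1  bus=[-]  L1: P0=S P1=O  mem[L1]=71
10. P0: store L1 := 23  bus=[BusUpgr,Flush]  L1: P0=M P1=I  mem[L1]=16
11. P1: store L1 := 50  bus=[BusRdX,Flush]  L1: P0=I P1=M  mem[L1]=23
12. P0: load  L1  bus=[BusRd]  L1: P0=S P1=O  mem[L1]=23
13. P0: load  L1  bus=[-]  L1: P0=S P1=O  mem[L1]=23
14. P0: load  L1  bus=[-]  L1: P0=S P1=O  mem[L1]=23
15. P1: load  L1  bus=[-]  L1: P0=S P1=O  mem[L1]=23
16. P1: store L1 := 44  bus=[BusUpgr]  L1: P0=I P1=M  mem[L1]=23
17. P0: load  L1  bus=[BusRd]  L1: P0=S P1=O  mem[L1]=23
18. P0: load  L1  bus=[-]  L1: P0=S P1=O  mem[L1]=23
19. P0: load  L2  bus=[BusRd]  L2: P0=S P1=O  mem[L2]=20
20. P0: load  L0  bus=[BusRd]  L0: P0=S P1=O  mem[L0]=96
21. P1: store L1 := 38  bus=[BusUpgr]  L1: P0=I P1=M  mem[L1]=23
22. P0: load  L2  bus=[-]  L2: P0=S P1=O  mem[L2]=20
23. P0: load  L1  bus=[BusRd]  L1: P0=S P1=O  mem[L1]=23
24. P0: load  L1  bus=[-]  L1: P0=S P1=O  mem[L1]=23
25. P1: store L1 := 58  bus=[BusUpgr]  L1: P0=I P1=M  mem[L1]=23
26. P0: load  L1  bus=[BusRd]  L1: P0=S P1=O  mem[L1]=23
27. P1: load  L1  bus=[-]  L1: P0=S P1=O  mem[L1]=23

bus = BusRd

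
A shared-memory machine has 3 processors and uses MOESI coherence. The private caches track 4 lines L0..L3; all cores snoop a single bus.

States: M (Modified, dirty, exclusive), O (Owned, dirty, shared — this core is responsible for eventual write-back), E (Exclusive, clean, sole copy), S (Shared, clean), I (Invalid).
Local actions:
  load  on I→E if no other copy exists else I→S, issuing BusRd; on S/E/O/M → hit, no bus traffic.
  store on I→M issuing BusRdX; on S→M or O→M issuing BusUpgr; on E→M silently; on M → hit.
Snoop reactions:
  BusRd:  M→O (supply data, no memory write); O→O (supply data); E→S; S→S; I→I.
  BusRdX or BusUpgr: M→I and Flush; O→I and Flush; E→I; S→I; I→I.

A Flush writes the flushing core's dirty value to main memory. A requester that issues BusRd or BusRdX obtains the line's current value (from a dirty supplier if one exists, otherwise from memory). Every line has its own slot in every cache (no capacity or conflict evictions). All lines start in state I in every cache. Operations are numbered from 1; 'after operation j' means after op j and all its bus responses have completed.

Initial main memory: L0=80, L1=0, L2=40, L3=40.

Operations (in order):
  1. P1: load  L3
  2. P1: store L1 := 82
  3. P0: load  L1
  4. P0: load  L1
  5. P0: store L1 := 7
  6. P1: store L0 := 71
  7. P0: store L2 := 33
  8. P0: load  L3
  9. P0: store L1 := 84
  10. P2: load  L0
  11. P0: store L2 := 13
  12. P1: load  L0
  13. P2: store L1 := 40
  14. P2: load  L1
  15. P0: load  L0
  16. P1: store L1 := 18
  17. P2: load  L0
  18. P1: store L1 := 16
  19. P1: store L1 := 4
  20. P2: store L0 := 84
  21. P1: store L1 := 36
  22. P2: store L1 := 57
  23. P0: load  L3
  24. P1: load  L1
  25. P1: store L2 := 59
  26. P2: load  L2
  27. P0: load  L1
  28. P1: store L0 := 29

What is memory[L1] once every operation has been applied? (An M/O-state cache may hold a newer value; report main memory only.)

  op1 P1: load  L3 → I/E/I on L3; bus BusRd; mem=40
  op2 P1: store L1 := 82 → I/M/I on L1; bus BusRdX; mem=0
  op3 P0: load  L1 → S/O/I on L1; bus BusRd; mem=0
  op4 P0: load  L1 → S/O/I on L1; bus (none); mem=0
  op5 P0: store L1 := 7 → M/I/I on L1; bus BusUpgr Flush; mem=82
  op6 P1: store L0 := 71 → I/M/I on L0; bus BusRdX; mem=80
  op7 P0: store L2 := 33 → M/I/I on L2; bus BusRdX; mem=40
  op8 P0: load  L3 → S/S/I on L3; bus BusRd; mem=40
  op9 P0: store L1 := 84 → M/I/I on L1; bus (none); mem=82
  op10 P2: load  L0 → I/O/S on L0; bus BusRd; mem=80
  op11 P0: store L2 := 13 → M/I/I on L2; bus (none); mem=40
  op12 P1: load  L0 → I/O/S on L0; bus (none); mem=80
  op13 P2: store L1 := 40 → I/I/M on L1; bus BusRdX Flush; mem=84
  op14 P2: load  L1 → I/I/M on L1; bus (none); mem=84
  op15 P0: load  L0 → S/O/S on L0; bus BusRd; mem=80
  op16 P1: store L1 := 18 → I/M/I on L1; bus BusRdX Flush; mem=40
  op17 P2: load  L0 → S/O/S on L0; bus (none); mem=80
  op18 P1: store L1 := 16 → I/M/I on L1; bus (none); mem=40
  op19 P1: store L1 := 4 → I/M/I on L1; bus (none); mem=40
  op20 P2: store L0 := 84 → I/I/M on L0; bus BusUpgr Flush; mem=71
  op21 P1: store L1 := 36 → I/M/I on L1; bus (none); mem=40
  op22 P2: store L1 := 57 → I/I/M on L1; bus BusRdX Flush; mem=36
  op23 P0: load  L3 → S/S/I on L3; bus (none); mem=40
  op24 P1: load  L1 → I/S/O on L1; bus BusRd; mem=36
  op25 P1: store L2 := 59 → I/M/I on L2; bus BusRdX Flush; mem=13
  op26 P2: load  L2 → I/O/S on L2; bus BusRd; mem=13
  op27 P0: load  L1 → S/S/O on L1; bus BusRd; mem=36
  op28 P1: store L0 := 29 → I/M/I on L0; bus BusRdX Flush; mem=84

memory[L1] = 36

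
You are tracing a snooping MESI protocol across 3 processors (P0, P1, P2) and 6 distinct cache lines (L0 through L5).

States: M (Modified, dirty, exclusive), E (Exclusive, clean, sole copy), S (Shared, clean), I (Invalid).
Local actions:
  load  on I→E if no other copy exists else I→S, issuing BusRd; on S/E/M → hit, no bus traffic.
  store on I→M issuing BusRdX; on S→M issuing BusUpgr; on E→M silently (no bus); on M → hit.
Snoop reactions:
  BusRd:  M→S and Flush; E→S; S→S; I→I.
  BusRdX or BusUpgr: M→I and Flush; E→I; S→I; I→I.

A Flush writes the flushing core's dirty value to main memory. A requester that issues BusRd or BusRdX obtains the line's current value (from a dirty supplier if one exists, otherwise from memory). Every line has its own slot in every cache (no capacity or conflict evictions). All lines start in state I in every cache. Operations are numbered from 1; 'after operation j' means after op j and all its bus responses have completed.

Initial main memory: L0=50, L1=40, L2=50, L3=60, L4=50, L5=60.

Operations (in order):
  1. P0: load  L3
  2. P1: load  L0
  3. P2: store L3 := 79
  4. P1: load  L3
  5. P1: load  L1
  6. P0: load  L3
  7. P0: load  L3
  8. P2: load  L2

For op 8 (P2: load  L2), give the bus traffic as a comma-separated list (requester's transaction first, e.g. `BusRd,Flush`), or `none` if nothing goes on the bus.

[1] P0: load  L3 | P0:E(60), P1:I, P2:I | bus: BusRd
[2] P1: load  L0 | P0:I, P1:E(50), P2:I | bus: BusRd
[3] P2: store L3 := 79 | P0:I, P1:I, P2:M(79) | bus: BusRdX
[4] P1: load  L3 | P0:I, P1:S(79), P2:S(79) | bus: BusRd,Flush
[5] P1: load  L1 | P0:I, P1:E(40), P2:I | bus: BusRd
[6] P0: load  L3 | P0:S(79), P1:S(79), P2:S(79) | bus: BusRd
[7] P0: load  L3 | P0:S(79), P1:S(79), P2:S(79) | bus: none
[8] P2: load  L2 | P0:I, P1:I, P2:E(50) | bus: BusRd

bus = BusRd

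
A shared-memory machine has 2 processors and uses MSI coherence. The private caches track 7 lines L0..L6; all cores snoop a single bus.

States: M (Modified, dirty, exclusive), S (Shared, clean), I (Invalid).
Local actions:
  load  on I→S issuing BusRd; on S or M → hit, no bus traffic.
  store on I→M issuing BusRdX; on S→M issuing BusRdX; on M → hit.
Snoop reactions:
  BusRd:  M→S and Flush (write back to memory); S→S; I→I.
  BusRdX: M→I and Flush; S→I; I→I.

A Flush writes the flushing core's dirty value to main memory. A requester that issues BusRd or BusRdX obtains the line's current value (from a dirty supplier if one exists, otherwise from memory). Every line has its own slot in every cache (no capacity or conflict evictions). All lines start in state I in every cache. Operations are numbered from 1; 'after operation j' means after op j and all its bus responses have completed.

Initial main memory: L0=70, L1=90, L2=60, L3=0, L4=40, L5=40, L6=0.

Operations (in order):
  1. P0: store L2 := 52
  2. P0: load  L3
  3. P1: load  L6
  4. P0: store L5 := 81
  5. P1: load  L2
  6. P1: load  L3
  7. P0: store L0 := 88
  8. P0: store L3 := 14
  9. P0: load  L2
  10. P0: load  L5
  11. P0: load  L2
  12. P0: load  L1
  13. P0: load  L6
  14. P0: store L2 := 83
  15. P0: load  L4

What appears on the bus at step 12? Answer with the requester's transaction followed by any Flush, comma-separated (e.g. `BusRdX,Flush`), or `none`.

step 1: P0: store L2 := 52  ⟶  MI  (L2)  txn=BusRdX  M[L2]=60
step 2: P0: load  L3  ⟶  SI  (L3)  txn=BusRd  M[L3]=0
step 3: P1: load  L6  ⟶  IS  (L6)  txn=BusRd  M[L6]=0
step 4: P0: store L5 := 81  ⟶  MI  (L5)  txn=BusRdX  M[L5]=40
step 5: P1: load  L2  ⟶  SS  (L2)  txn=BusRd+Flush  M[L2]=52
step 6: P1: load  L3  ⟶  SS  (L3)  txn=BusRd  M[L3]=0
step 7: P0: store L0 := 88  ⟶  MI  (L0)  txn=BusRdX  M[L0]=70
step 8: P0: store L3 := 14  ⟶  MI  (L3)  txn=BusRdX  M[L3]=0
step 9: P0: load  L2  ⟶  SS  (L2)  txn=∅  M[L2]=52
step 10: P0: load  L5  ⟶  MI  (L5)  txn=∅  M[L5]=40
step 11: P0: load  L2  ⟶  SS  (L2)  txn=∅  M[L2]=52
step 12: P0: load  L1  ⟶  SI  (L1)  txn=BusRd  M[L1]=90
step 13: P0: load  L6  ⟶  SS  (L6)  txn=BusRd  M[L6]=0
step 14: P0: store L2 := 83  ⟶  MI  (L2)  txn=BusRdX  M[L2]=52
step 15: P0: load  L4  ⟶  SI  (L4)  txn=BusRd  M[L4]=40

bus = BusRd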